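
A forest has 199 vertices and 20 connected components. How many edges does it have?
179 (Each of the 20 component trees on V_i vertices has V_i - 1 edges; summing gives V - C = 199 - 20 = 179)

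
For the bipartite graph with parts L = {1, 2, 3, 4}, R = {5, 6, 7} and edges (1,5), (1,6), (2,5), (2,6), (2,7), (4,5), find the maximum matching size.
3 (matching: (1,6), (2,7), (4,5); upper bound min(|L|,|R|) = min(4,3) = 3)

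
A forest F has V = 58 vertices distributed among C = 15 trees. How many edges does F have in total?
43 (Each of the 15 component trees on V_i vertices has V_i - 1 edges; summing gives V - C = 58 - 15 = 43)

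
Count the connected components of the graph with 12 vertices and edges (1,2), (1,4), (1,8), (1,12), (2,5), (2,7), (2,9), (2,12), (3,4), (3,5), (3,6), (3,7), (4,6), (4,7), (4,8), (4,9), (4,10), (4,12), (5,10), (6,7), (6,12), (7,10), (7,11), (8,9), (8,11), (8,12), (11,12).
1 (components: {1, 2, 3, 4, 5, 6, 7, 8, 9, 10, 11, 12})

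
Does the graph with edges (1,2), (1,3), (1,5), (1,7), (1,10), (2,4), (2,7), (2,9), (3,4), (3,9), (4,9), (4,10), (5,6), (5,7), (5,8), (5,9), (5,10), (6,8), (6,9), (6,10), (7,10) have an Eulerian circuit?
No (4 vertices have odd degree: {1, 3, 9, 10}; Eulerian circuit requires 0)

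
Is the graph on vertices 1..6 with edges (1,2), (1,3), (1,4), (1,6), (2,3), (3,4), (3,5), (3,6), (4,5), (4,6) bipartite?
No (odd cycle of length 3: 6 -> 1 -> 4 -> 6)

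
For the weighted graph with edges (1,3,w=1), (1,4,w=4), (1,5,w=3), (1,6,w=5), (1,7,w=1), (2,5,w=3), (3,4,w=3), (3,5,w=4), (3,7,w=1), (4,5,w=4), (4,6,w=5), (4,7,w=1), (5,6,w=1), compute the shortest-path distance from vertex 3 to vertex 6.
5 (path: 3 -> 5 -> 6; weights 4 + 1 = 5)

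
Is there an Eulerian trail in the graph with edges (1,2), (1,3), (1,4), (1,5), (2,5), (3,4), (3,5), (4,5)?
Yes (the graph is connected and exactly 2 vertices have odd degree: {3, 4}; any Eulerian path must start and end at those)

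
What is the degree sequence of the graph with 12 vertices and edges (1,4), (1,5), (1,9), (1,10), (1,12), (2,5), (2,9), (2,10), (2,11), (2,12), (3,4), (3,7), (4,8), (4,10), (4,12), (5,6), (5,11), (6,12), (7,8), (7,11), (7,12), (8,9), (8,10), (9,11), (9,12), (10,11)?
[6, 5, 5, 5, 5, 5, 5, 4, 4, 4, 2, 2] (degrees: deg(1)=5, deg(2)=5, deg(3)=2, deg(4)=5, deg(5)=4, deg(6)=2, deg(7)=4, deg(8)=4, deg(9)=5, deg(10)=5, deg(11)=5, deg(12)=6)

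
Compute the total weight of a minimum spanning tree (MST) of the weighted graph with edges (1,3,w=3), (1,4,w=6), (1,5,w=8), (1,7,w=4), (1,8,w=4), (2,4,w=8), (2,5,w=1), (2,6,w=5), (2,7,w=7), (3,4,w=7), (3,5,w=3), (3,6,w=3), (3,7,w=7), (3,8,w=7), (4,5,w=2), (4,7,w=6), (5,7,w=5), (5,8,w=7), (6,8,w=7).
20 (MST edges: (1,3,w=3), (1,7,w=4), (1,8,w=4), (2,5,w=1), (3,5,w=3), (3,6,w=3), (4,5,w=2); sum of weights 3 + 4 + 4 + 1 + 3 + 3 + 2 = 20)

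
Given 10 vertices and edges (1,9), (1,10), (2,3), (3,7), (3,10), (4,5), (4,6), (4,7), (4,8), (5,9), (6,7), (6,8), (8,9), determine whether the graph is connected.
Yes (BFS from 1 visits [1, 9, 10, 5, 8, 3, 4, 6, 2, 7] — all 10 vertices reached)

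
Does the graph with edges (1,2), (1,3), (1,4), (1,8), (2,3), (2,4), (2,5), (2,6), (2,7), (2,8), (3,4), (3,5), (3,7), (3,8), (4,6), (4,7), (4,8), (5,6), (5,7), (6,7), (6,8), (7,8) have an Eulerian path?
Yes (the graph is connected and exactly 2 vertices have odd degree: {2, 6}; any Eulerian path must start and end at those)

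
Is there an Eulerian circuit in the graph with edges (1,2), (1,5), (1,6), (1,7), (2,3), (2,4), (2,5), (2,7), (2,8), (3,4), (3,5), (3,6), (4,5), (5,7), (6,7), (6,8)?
No (2 vertices have odd degree: {4, 5}; Eulerian circuit requires 0)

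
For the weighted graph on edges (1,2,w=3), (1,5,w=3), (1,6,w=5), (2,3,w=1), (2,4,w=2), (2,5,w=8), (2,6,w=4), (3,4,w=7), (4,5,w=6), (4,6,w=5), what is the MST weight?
13 (MST edges: (1,2,w=3), (1,5,w=3), (2,3,w=1), (2,4,w=2), (2,6,w=4); sum of weights 3 + 3 + 1 + 2 + 4 = 13)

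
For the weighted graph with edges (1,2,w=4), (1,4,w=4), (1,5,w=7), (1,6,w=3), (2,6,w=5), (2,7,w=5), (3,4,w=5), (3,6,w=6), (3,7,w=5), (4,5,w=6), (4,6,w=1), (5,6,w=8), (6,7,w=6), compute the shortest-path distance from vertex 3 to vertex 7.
5 (path: 3 -> 7; weights 5 = 5)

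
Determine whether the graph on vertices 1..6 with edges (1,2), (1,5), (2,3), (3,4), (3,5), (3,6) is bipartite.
Yes. Partition: {1, 3}, {2, 4, 5, 6}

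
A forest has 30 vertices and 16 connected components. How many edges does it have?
14 (Each of the 16 component trees on V_i vertices has V_i - 1 edges; summing gives V - C = 30 - 16 = 14)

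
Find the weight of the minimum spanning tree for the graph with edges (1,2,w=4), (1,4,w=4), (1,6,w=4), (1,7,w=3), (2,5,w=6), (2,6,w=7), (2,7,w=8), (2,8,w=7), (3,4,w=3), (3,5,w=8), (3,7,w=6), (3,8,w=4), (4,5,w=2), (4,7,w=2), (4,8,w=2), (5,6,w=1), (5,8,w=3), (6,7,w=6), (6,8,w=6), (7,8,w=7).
17 (MST edges: (1,2,w=4), (1,7,w=3), (3,4,w=3), (4,5,w=2), (4,7,w=2), (4,8,w=2), (5,6,w=1); sum of weights 4 + 3 + 3 + 2 + 2 + 2 + 1 = 17)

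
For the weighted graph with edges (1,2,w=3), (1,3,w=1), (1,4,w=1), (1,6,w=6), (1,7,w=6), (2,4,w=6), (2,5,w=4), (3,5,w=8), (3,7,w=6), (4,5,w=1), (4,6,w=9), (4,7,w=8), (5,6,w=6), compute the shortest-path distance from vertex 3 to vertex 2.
4 (path: 3 -> 1 -> 2; weights 1 + 3 = 4)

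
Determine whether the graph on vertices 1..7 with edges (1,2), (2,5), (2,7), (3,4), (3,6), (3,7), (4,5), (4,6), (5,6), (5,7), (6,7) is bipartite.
No (odd cycle of length 3: 7 -> 2 -> 5 -> 7)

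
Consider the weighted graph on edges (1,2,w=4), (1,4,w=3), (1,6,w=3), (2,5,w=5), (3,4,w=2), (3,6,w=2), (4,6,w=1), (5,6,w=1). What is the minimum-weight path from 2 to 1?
4 (path: 2 -> 1; weights 4 = 4)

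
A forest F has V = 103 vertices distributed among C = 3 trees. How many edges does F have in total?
100 (Each of the 3 component trees on V_i vertices has V_i - 1 edges; summing gives V - C = 103 - 3 = 100)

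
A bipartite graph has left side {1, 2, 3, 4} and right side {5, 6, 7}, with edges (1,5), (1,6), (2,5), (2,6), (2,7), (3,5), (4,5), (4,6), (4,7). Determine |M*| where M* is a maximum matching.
3 (matching: (1,6), (2,7), (3,5); upper bound min(|L|,|R|) = min(4,3) = 3)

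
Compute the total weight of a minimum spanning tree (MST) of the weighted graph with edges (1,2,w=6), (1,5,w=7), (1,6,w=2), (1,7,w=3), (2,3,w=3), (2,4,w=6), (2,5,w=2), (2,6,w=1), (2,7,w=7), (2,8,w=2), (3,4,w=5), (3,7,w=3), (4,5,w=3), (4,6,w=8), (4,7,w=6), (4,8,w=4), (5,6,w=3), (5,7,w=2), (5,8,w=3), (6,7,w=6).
15 (MST edges: (1,6,w=2), (2,3,w=3), (2,5,w=2), (2,6,w=1), (2,8,w=2), (4,5,w=3), (5,7,w=2); sum of weights 2 + 3 + 2 + 1 + 2 + 3 + 2 = 15)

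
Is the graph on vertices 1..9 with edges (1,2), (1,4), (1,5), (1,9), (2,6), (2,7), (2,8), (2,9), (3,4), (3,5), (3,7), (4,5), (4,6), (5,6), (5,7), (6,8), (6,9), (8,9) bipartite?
No (odd cycle of length 3: 9 -> 1 -> 2 -> 9)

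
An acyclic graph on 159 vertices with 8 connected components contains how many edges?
151 (Each of the 8 component trees on V_i vertices has V_i - 1 edges; summing gives V - C = 159 - 8 = 151)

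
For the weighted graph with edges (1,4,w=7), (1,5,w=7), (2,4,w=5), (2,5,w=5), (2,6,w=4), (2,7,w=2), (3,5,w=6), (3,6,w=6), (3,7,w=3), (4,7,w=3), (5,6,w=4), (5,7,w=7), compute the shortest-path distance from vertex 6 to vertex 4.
9 (path: 6 -> 2 -> 4; weights 4 + 5 = 9)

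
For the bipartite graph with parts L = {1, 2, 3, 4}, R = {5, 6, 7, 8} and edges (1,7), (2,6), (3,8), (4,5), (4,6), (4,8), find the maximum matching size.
4 (matching: (1,7), (2,6), (3,8), (4,5); upper bound min(|L|,|R|) = min(4,4) = 4)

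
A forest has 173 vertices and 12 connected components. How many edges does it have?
161 (Each of the 12 component trees on V_i vertices has V_i - 1 edges; summing gives V - C = 173 - 12 = 161)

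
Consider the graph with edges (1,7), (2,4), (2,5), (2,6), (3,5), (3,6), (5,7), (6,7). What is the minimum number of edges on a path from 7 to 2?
2 (path: 7 -> 5 -> 2, 2 edges)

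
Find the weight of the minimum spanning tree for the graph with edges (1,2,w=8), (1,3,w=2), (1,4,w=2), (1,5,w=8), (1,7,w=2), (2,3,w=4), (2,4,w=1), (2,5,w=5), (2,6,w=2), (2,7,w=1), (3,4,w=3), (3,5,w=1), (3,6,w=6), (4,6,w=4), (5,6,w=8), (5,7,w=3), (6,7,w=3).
9 (MST edges: (1,3,w=2), (1,4,w=2), (2,4,w=1), (2,6,w=2), (2,7,w=1), (3,5,w=1); sum of weights 2 + 2 + 1 + 2 + 1 + 1 = 9)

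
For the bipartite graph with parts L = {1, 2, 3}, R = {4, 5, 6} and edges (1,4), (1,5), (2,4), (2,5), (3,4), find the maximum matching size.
2 (matching: (1,5), (2,4); upper bound min(|L|,|R|) = min(3,3) = 3)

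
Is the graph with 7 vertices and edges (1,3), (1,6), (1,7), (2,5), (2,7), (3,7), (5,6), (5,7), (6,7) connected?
No, it has 2 components: {1, 2, 3, 5, 6, 7}, {4}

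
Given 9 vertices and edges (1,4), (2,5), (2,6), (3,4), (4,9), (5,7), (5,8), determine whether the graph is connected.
No, it has 2 components: {1, 3, 4, 9}, {2, 5, 6, 7, 8}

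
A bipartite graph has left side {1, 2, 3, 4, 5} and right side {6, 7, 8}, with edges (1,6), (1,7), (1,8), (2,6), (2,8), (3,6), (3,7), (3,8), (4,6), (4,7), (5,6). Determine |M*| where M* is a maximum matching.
3 (matching: (1,8), (2,6), (3,7); upper bound min(|L|,|R|) = min(5,3) = 3)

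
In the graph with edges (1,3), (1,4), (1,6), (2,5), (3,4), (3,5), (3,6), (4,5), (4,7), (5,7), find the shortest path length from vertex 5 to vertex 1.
2 (path: 5 -> 4 -> 1, 2 edges)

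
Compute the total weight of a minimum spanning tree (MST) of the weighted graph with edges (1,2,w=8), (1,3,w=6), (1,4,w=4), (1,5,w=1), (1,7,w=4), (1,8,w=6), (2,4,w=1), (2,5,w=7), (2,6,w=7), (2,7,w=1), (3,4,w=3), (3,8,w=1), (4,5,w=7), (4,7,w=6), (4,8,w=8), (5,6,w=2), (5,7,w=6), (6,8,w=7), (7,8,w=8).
13 (MST edges: (1,5,w=1), (1,7,w=4), (2,4,w=1), (2,7,w=1), (3,4,w=3), (3,8,w=1), (5,6,w=2); sum of weights 1 + 4 + 1 + 1 + 3 + 1 + 2 = 13)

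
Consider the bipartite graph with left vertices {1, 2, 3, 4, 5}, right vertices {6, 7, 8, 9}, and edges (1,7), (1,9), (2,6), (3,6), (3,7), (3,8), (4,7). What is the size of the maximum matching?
4 (matching: (1,9), (2,6), (3,8), (4,7); upper bound min(|L|,|R|) = min(5,4) = 4)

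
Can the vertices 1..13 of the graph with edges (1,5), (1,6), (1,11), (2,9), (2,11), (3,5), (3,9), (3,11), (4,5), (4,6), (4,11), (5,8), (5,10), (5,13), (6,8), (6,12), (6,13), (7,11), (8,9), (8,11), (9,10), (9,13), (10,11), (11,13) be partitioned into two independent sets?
Yes. Partition: {1, 2, 3, 4, 7, 8, 10, 12, 13}, {5, 6, 9, 11}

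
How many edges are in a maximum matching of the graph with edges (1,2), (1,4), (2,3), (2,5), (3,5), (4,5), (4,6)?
3 (matching: (1,2), (3,5), (4,6); upper bound floor(n/2) = floor(6/2) = 3)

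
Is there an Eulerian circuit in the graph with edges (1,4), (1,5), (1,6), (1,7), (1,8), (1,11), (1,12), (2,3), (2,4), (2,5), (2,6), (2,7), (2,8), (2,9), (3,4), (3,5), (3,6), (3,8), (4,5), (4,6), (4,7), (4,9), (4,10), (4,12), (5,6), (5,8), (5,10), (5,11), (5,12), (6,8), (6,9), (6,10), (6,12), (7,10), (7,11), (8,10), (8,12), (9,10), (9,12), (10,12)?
No (12 vertices have odd degree: {1, 2, 3, 4, 5, 6, 7, 8, 9, 10, 11, 12}; Eulerian circuit requires 0)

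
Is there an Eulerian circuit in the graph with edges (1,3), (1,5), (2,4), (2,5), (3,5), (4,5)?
Yes (the graph is connected and all 5 vertices have even degree)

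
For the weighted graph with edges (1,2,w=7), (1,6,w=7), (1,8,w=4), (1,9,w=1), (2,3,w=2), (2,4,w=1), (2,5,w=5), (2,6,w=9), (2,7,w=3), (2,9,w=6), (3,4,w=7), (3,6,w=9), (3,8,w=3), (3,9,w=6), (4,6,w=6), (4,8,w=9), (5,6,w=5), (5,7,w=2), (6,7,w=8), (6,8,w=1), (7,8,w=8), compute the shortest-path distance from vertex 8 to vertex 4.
6 (path: 8 -> 3 -> 2 -> 4; weights 3 + 2 + 1 = 6)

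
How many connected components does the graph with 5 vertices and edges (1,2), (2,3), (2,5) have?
2 (components: {1, 2, 3, 5}, {4})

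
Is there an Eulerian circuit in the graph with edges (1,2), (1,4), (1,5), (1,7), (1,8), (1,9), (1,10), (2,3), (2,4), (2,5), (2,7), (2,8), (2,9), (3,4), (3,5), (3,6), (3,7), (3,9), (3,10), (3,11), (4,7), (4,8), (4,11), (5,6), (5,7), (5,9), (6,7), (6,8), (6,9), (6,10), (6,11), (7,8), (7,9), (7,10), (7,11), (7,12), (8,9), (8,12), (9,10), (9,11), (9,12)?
No (8 vertices have odd degree: {1, 2, 6, 7, 8, 10, 11, 12}; Eulerian circuit requires 0)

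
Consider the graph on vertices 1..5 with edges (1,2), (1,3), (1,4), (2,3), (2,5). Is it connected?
Yes (BFS from 1 visits [1, 2, 3, 4, 5] — all 5 vertices reached)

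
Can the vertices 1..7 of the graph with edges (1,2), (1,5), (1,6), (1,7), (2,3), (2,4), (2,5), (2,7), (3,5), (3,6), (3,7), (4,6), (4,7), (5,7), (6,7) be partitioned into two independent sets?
No (odd cycle of length 3: 7 -> 1 -> 5 -> 7)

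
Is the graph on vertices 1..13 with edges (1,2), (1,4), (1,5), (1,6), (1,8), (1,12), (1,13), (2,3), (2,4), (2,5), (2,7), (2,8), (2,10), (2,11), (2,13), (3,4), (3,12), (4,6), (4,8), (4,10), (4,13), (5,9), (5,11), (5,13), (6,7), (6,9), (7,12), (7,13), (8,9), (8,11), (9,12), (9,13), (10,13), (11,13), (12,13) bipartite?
No (odd cycle of length 3: 12 -> 1 -> 13 -> 12)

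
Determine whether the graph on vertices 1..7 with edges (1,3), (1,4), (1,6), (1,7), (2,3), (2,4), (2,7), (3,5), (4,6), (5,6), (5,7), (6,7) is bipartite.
No (odd cycle of length 3: 4 -> 1 -> 6 -> 4)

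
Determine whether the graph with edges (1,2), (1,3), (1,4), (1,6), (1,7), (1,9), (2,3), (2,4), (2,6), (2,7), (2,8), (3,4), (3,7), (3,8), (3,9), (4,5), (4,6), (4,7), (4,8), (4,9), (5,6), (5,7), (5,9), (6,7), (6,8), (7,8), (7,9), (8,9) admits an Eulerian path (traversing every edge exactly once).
Yes — and in fact it has an Eulerian circuit (the graph is connected and all 9 vertices have even degree)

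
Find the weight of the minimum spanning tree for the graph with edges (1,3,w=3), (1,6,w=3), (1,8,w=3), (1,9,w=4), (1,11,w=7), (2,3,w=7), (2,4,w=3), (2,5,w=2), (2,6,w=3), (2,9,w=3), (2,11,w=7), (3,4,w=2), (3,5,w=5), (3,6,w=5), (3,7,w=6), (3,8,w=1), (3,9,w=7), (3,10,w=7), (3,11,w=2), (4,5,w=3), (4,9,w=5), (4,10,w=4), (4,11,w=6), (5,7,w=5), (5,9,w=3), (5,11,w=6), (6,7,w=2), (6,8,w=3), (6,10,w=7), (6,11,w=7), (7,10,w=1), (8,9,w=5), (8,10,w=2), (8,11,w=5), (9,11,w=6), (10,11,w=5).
21 (MST edges: (1,3,w=3), (2,4,w=3), (2,5,w=2), (2,9,w=3), (3,4,w=2), (3,8,w=1), (3,11,w=2), (6,7,w=2), (7,10,w=1), (8,10,w=2); sum of weights 3 + 3 + 2 + 3 + 2 + 1 + 2 + 2 + 1 + 2 = 21)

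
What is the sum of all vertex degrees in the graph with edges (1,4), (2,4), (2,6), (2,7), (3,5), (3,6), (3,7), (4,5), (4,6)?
18 (handshake: sum of degrees = 2|E| = 2 x 9 = 18)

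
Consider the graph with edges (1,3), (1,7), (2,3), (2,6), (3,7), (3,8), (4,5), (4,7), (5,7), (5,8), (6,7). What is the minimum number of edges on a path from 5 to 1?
2 (path: 5 -> 7 -> 1, 2 edges)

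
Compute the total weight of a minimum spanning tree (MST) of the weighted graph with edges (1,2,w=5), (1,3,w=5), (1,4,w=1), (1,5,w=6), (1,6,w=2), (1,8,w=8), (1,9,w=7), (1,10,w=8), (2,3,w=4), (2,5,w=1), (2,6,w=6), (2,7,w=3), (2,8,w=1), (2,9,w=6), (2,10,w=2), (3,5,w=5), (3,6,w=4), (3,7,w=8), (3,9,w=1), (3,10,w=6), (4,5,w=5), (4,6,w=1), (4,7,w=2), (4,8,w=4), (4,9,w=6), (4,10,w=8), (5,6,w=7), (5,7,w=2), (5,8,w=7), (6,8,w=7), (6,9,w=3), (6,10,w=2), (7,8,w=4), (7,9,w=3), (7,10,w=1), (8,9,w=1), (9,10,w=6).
11 (MST edges: (1,4,w=1), (2,5,w=1), (2,8,w=1), (2,10,w=2), (3,9,w=1), (4,6,w=1), (4,7,w=2), (7,10,w=1), (8,9,w=1); sum of weights 1 + 1 + 1 + 2 + 1 + 1 + 2 + 1 + 1 = 11)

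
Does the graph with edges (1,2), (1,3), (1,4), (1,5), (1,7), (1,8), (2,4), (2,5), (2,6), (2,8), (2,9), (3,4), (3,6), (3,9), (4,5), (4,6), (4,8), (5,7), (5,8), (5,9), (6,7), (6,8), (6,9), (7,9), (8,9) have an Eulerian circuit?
Yes (the graph is connected and all 9 vertices have even degree)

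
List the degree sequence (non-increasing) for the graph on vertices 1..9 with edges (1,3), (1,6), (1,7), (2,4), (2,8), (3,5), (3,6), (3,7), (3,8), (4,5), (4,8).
[5, 3, 3, 3, 2, 2, 2, 2, 0] (degrees: deg(1)=3, deg(2)=2, deg(3)=5, deg(4)=3, deg(5)=2, deg(6)=2, deg(7)=2, deg(8)=3, deg(9)=0)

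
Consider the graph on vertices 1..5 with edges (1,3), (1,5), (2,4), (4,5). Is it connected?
Yes (BFS from 1 visits [1, 3, 5, 4, 2] — all 5 vertices reached)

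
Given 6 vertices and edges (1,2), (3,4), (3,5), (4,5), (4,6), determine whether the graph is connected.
No, it has 2 components: {1, 2}, {3, 4, 5, 6}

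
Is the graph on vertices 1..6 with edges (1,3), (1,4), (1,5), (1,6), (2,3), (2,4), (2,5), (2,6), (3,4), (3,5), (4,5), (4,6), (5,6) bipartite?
No (odd cycle of length 3: 4 -> 1 -> 3 -> 4)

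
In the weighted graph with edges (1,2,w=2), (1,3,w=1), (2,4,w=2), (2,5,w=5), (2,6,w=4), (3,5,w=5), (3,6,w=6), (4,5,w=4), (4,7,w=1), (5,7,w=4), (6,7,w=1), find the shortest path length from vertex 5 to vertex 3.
5 (path: 5 -> 3; weights 5 = 5)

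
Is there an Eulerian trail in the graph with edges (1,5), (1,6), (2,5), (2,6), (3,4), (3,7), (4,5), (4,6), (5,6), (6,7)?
Yes (the graph is connected and exactly 2 vertices have odd degree: {4, 6}; any Eulerian path must start and end at those)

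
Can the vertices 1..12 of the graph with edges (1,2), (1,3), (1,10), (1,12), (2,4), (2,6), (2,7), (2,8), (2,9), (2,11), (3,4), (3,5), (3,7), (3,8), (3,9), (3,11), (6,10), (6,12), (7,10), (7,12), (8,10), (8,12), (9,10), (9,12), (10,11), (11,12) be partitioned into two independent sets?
Yes. Partition: {1, 4, 5, 6, 7, 8, 9, 11}, {2, 3, 10, 12}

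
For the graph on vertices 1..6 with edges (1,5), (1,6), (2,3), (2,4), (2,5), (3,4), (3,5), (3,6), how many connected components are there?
1 (components: {1, 2, 3, 4, 5, 6})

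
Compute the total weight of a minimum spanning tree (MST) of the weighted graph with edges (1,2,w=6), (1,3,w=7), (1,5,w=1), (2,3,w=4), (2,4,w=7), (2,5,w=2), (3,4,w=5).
12 (MST edges: (1,5,w=1), (2,3,w=4), (2,5,w=2), (3,4,w=5); sum of weights 1 + 4 + 2 + 5 = 12)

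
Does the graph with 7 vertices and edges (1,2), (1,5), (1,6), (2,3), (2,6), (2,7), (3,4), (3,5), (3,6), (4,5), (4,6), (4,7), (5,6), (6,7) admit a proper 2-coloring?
No (odd cycle of length 3: 6 -> 1 -> 2 -> 6)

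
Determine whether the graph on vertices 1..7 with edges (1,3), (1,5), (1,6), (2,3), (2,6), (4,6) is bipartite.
Yes. Partition: {1, 2, 4, 7}, {3, 5, 6}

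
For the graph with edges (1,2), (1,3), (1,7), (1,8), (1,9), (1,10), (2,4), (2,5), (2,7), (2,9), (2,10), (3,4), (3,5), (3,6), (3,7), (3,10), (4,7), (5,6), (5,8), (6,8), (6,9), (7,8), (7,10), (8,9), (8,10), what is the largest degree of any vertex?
6 (attained at vertices 1, 2, 3, 7, 8)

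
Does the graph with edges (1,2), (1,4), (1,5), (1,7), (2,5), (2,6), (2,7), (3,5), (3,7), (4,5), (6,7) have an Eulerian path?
Yes — and in fact it has an Eulerian circuit (the graph is connected and all 7 vertices have even degree)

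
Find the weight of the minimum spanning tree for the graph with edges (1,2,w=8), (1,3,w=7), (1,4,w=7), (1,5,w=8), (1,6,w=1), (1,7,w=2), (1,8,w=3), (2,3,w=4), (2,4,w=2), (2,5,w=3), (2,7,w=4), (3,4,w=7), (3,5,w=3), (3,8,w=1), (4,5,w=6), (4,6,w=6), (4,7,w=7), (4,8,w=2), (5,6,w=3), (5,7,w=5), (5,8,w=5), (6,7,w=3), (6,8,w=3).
14 (MST edges: (1,6,w=1), (1,7,w=2), (1,8,w=3), (2,4,w=2), (2,5,w=3), (3,8,w=1), (4,8,w=2); sum of weights 1 + 2 + 3 + 2 + 3 + 1 + 2 = 14)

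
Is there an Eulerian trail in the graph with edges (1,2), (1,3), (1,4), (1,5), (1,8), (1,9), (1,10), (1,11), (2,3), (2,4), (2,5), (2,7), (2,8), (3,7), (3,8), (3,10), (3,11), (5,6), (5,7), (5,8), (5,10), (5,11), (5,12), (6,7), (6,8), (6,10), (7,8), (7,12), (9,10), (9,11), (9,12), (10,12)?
Yes — and in fact it has an Eulerian circuit (the graph is connected and all 12 vertices have even degree)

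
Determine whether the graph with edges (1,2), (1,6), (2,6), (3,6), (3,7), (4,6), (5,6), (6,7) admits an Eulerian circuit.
No (2 vertices have odd degree: {4, 5}; Eulerian circuit requires 0)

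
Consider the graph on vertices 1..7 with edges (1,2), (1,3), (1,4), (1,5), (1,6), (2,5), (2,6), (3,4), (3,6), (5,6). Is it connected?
No, it has 2 components: {1, 2, 3, 4, 5, 6}, {7}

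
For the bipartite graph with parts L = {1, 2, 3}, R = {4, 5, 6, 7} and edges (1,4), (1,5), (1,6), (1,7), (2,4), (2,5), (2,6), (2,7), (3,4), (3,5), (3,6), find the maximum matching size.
3 (matching: (1,7), (2,6), (3,5); upper bound min(|L|,|R|) = min(3,4) = 3)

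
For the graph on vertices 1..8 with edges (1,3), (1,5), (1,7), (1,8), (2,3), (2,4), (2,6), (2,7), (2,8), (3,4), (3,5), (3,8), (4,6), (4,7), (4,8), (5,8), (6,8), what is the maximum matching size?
4 (matching: (1,5), (2,6), (3,8), (4,7); upper bound floor(n/2) = floor(8/2) = 4)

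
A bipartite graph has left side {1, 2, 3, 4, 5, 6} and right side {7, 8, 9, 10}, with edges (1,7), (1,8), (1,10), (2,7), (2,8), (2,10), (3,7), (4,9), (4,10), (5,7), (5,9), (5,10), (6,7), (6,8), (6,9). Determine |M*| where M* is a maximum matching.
4 (matching: (1,10), (2,8), (3,7), (4,9); upper bound min(|L|,|R|) = min(6,4) = 4)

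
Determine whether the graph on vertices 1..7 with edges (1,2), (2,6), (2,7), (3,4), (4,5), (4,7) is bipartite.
Yes. Partition: {1, 3, 5, 6, 7}, {2, 4}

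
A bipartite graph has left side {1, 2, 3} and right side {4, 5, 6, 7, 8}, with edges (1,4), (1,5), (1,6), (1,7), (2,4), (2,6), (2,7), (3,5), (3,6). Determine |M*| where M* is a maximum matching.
3 (matching: (1,7), (2,6), (3,5); upper bound min(|L|,|R|) = min(3,5) = 3)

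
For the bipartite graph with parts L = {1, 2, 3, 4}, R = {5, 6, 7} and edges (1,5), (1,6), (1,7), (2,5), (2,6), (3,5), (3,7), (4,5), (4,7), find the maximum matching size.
3 (matching: (1,7), (2,6), (3,5); upper bound min(|L|,|R|) = min(4,3) = 3)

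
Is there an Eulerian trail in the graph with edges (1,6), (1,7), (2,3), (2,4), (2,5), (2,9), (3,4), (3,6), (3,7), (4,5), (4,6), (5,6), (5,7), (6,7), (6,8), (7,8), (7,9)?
Yes — and in fact it has an Eulerian circuit (the graph is connected and all 9 vertices have even degree)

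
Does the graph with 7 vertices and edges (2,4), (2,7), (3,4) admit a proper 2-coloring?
Yes. Partition: {1, 2, 3, 5, 6}, {4, 7}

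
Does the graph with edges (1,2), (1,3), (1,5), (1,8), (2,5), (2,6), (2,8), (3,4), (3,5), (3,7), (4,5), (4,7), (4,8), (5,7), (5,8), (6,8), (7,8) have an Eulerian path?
Yes — and in fact it has an Eulerian circuit (the graph is connected and all 8 vertices have even degree)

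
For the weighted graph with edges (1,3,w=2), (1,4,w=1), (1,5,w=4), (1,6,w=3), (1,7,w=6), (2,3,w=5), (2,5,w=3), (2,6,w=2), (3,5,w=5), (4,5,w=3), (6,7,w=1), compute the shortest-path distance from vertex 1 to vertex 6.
3 (path: 1 -> 6; weights 3 = 3)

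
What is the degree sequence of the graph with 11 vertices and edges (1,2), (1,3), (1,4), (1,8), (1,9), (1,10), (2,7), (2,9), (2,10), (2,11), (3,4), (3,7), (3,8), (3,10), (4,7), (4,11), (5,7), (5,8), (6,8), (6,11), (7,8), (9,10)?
[6, 5, 5, 5, 5, 4, 4, 3, 3, 2, 2] (degrees: deg(1)=6, deg(2)=5, deg(3)=5, deg(4)=4, deg(5)=2, deg(6)=2, deg(7)=5, deg(8)=5, deg(9)=3, deg(10)=4, deg(11)=3)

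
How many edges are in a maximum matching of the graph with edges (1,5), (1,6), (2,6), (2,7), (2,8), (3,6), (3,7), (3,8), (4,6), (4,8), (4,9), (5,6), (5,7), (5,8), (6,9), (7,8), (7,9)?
4 (matching: (1,6), (3,8), (4,9), (5,7); upper bound floor(n/2) = floor(9/2) = 4)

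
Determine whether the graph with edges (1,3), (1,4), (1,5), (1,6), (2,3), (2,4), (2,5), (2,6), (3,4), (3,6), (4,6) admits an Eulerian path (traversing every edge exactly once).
Yes — and in fact it has an Eulerian circuit (the graph is connected and all 6 vertices have even degree)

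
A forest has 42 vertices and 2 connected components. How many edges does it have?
40 (Each of the 2 component trees on V_i vertices has V_i - 1 edges; summing gives V - C = 42 - 2 = 40)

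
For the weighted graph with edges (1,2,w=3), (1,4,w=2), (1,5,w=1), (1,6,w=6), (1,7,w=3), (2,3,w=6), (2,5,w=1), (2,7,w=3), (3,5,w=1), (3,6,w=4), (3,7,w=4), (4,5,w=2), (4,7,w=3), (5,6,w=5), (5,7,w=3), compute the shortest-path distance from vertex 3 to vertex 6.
4 (path: 3 -> 6; weights 4 = 4)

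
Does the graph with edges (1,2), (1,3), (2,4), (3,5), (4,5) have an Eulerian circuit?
Yes (the graph is connected and all 5 vertices have even degree)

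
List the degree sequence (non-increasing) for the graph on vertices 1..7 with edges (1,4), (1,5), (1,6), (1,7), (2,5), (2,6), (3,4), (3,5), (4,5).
[4, 4, 3, 2, 2, 2, 1] (degrees: deg(1)=4, deg(2)=2, deg(3)=2, deg(4)=3, deg(5)=4, deg(6)=2, deg(7)=1)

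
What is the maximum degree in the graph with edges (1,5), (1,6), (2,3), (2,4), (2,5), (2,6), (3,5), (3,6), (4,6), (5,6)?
5 (attained at vertex 6)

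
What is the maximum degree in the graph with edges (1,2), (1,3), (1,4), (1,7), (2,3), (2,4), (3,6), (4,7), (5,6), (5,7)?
4 (attained at vertex 1)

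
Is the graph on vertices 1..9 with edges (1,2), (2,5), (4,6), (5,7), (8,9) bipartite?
Yes. Partition: {1, 3, 4, 5, 9}, {2, 6, 7, 8}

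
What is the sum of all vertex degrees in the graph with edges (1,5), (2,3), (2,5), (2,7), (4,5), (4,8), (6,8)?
14 (handshake: sum of degrees = 2|E| = 2 x 7 = 14)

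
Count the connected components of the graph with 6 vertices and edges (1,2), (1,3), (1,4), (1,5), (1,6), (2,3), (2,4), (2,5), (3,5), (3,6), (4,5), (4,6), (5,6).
1 (components: {1, 2, 3, 4, 5, 6})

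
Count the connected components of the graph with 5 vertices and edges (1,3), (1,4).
3 (components: {1, 3, 4}, {2}, {5})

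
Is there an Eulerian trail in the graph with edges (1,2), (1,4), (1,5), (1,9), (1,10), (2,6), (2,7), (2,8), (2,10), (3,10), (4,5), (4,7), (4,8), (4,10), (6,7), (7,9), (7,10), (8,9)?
No (8 vertices have odd degree: {1, 2, 3, 4, 7, 8, 9, 10}; Eulerian path requires 0 or 2)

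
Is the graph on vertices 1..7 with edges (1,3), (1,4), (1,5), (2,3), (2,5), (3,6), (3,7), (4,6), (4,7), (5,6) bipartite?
Yes. Partition: {1, 2, 6, 7}, {3, 4, 5}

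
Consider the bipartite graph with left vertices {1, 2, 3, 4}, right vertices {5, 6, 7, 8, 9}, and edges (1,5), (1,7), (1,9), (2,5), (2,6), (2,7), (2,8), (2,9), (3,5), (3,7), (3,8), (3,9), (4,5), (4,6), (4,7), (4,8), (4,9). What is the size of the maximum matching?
4 (matching: (1,9), (2,8), (3,7), (4,6); upper bound min(|L|,|R|) = min(4,5) = 4)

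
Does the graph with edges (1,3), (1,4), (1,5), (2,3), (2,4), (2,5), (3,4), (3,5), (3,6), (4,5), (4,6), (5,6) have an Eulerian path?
No (6 vertices have odd degree: {1, 2, 3, 4, 5, 6}; Eulerian path requires 0 or 2)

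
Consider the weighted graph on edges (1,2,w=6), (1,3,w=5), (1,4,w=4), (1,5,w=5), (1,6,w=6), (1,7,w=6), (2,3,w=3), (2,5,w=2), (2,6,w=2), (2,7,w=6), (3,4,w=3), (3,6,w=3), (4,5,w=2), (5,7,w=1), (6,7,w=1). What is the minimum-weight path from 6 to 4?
4 (path: 6 -> 7 -> 5 -> 4; weights 1 + 1 + 2 = 4)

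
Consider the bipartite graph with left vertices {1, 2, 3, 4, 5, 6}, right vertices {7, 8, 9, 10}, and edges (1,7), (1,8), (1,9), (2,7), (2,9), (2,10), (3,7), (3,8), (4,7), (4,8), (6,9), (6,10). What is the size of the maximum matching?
4 (matching: (1,9), (2,10), (3,8), (4,7); upper bound min(|L|,|R|) = min(6,4) = 4)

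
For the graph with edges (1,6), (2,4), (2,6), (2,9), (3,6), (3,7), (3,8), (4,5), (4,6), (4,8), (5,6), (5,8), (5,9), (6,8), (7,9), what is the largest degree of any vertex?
6 (attained at vertex 6)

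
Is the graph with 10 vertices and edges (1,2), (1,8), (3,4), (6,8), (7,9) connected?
No, it has 5 components: {1, 2, 6, 8}, {3, 4}, {5}, {7, 9}, {10}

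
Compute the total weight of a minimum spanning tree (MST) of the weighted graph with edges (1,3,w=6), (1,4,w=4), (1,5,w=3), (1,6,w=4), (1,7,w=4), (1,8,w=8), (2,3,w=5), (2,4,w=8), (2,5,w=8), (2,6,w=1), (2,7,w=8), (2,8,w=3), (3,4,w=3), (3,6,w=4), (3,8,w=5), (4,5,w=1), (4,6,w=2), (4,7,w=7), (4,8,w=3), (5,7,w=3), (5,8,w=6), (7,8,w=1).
14 (MST edges: (1,5,w=3), (2,6,w=1), (2,8,w=3), (3,4,w=3), (4,5,w=1), (4,6,w=2), (7,8,w=1); sum of weights 3 + 1 + 3 + 3 + 1 + 2 + 1 = 14)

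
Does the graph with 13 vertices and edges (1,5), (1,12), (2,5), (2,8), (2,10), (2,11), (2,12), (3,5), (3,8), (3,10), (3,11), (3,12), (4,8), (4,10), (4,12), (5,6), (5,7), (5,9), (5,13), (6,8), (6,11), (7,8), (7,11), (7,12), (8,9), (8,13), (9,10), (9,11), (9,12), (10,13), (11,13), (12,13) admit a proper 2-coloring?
Yes. Partition: {1, 2, 3, 4, 6, 7, 9, 13}, {5, 8, 10, 11, 12}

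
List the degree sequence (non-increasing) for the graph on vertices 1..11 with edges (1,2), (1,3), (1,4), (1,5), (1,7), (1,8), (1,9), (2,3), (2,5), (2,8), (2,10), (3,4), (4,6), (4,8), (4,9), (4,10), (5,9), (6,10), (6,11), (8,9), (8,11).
[7, 6, 5, 5, 4, 3, 3, 3, 3, 2, 1] (degrees: deg(1)=7, deg(2)=5, deg(3)=3, deg(4)=6, deg(5)=3, deg(6)=3, deg(7)=1, deg(8)=5, deg(9)=4, deg(10)=3, deg(11)=2)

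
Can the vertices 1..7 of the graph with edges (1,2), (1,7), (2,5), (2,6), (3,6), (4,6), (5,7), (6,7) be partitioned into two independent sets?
Yes. Partition: {1, 5, 6}, {2, 3, 4, 7}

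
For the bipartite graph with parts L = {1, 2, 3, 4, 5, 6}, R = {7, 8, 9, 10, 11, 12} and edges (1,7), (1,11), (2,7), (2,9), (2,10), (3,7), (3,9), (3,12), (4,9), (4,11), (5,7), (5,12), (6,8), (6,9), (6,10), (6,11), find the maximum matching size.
6 (matching: (1,11), (2,10), (3,12), (4,9), (5,7), (6,8); upper bound min(|L|,|R|) = min(6,6) = 6)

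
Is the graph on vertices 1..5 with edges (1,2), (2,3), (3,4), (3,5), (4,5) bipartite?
No (odd cycle of length 3: 4 -> 3 -> 5 -> 4)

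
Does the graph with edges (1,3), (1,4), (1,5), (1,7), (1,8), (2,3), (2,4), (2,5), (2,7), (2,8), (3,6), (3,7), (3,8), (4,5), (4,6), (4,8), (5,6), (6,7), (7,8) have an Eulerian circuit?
No (6 vertices have odd degree: {1, 2, 3, 4, 7, 8}; Eulerian circuit requires 0)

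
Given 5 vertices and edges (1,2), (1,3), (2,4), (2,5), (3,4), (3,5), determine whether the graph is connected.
Yes (BFS from 1 visits [1, 2, 3, 4, 5] — all 5 vertices reached)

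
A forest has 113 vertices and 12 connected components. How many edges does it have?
101 (Each of the 12 component trees on V_i vertices has V_i - 1 edges; summing gives V - C = 113 - 12 = 101)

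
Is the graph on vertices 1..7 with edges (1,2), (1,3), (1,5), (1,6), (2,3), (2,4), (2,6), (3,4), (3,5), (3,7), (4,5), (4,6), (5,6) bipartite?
No (odd cycle of length 3: 3 -> 1 -> 2 -> 3)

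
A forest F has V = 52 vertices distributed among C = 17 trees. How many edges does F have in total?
35 (Each of the 17 component trees on V_i vertices has V_i - 1 edges; summing gives V - C = 52 - 17 = 35)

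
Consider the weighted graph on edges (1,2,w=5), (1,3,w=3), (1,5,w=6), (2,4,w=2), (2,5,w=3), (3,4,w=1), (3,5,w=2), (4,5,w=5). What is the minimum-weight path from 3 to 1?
3 (path: 3 -> 1; weights 3 = 3)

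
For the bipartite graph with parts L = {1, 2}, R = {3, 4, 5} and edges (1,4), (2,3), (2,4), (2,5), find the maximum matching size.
2 (matching: (1,4), (2,5); upper bound min(|L|,|R|) = min(2,3) = 2)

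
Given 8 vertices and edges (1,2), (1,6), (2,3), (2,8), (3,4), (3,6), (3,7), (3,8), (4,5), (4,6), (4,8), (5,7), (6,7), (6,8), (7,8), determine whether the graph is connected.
Yes (BFS from 1 visits [1, 2, 6, 3, 8, 4, 7, 5] — all 8 vertices reached)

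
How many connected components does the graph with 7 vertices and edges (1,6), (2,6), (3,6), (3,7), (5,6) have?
2 (components: {1, 2, 3, 5, 6, 7}, {4})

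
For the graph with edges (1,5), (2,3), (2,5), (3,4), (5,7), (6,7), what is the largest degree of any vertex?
3 (attained at vertex 5)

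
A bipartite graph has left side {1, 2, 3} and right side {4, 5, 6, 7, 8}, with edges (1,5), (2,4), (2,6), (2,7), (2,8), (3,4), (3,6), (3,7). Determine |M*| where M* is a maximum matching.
3 (matching: (1,5), (2,8), (3,7); upper bound min(|L|,|R|) = min(3,5) = 3)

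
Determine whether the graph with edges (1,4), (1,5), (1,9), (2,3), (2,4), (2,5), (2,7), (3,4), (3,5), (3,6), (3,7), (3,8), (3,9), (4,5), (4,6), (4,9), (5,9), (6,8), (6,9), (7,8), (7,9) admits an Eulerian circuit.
No (4 vertices have odd degree: {1, 3, 5, 8}; Eulerian circuit requires 0)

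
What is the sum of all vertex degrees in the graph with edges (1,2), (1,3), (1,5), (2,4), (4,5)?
10 (handshake: sum of degrees = 2|E| = 2 x 5 = 10)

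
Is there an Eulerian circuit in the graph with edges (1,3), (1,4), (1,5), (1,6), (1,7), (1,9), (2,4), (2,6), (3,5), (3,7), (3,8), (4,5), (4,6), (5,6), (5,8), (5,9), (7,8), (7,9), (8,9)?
Yes (the graph is connected and all 9 vertices have even degree)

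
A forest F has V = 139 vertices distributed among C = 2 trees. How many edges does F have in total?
137 (Each of the 2 component trees on V_i vertices has V_i - 1 edges; summing gives V - C = 139 - 2 = 137)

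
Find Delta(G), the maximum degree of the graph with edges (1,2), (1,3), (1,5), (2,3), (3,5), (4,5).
3 (attained at vertices 1, 3, 5)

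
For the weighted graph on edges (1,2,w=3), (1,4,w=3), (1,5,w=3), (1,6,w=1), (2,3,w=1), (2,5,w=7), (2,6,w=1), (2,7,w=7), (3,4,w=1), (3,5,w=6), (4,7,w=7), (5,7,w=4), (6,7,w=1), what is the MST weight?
8 (MST edges: (1,5,w=3), (1,6,w=1), (2,3,w=1), (2,6,w=1), (3,4,w=1), (6,7,w=1); sum of weights 3 + 1 + 1 + 1 + 1 + 1 = 8)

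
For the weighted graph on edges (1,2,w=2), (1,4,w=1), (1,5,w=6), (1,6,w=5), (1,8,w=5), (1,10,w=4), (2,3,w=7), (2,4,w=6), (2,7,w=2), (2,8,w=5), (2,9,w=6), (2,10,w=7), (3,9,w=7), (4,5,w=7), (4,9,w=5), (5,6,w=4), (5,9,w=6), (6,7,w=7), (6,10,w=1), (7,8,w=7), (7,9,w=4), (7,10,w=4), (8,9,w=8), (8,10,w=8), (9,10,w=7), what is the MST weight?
30 (MST edges: (1,2,w=2), (1,4,w=1), (1,8,w=5), (1,10,w=4), (2,3,w=7), (2,7,w=2), (5,6,w=4), (6,10,w=1), (7,9,w=4); sum of weights 2 + 1 + 5 + 4 + 7 + 2 + 4 + 1 + 4 = 30)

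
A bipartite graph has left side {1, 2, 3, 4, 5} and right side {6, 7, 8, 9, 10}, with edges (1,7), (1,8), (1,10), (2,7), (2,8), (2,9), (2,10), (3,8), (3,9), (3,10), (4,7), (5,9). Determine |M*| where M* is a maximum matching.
4 (matching: (1,10), (2,9), (3,8), (4,7); upper bound min(|L|,|R|) = min(5,5) = 5)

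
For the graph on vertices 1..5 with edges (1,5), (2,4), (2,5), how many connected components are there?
2 (components: {1, 2, 4, 5}, {3})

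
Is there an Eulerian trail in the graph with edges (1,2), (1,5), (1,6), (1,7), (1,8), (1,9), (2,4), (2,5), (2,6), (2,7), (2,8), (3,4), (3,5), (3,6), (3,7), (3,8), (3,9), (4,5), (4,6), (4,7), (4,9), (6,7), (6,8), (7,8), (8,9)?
Yes — and in fact it has an Eulerian circuit (the graph is connected and all 9 vertices have even degree)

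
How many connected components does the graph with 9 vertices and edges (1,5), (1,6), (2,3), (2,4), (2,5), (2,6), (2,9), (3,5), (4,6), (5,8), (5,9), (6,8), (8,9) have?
2 (components: {1, 2, 3, 4, 5, 6, 8, 9}, {7})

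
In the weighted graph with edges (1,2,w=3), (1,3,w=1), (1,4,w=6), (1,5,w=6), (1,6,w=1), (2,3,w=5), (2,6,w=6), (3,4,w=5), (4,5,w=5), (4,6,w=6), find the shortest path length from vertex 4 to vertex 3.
5 (path: 4 -> 3; weights 5 = 5)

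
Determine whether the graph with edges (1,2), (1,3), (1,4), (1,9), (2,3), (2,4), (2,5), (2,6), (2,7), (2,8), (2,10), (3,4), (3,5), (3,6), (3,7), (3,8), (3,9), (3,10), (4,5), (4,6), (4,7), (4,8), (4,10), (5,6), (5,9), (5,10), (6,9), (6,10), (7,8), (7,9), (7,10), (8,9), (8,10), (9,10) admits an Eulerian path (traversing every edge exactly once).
Yes (the graph is connected and exactly 2 vertices have odd degree: {3, 9}; any Eulerian path must start and end at those)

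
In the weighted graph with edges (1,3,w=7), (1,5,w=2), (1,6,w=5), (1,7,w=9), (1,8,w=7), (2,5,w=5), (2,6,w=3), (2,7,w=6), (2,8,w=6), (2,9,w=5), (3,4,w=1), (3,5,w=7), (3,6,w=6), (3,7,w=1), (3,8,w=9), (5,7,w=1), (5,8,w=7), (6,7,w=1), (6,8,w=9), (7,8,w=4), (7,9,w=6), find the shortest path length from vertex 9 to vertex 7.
6 (path: 9 -> 7; weights 6 = 6)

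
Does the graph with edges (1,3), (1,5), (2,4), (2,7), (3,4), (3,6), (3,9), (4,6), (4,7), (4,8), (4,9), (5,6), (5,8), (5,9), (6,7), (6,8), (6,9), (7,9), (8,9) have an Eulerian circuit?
Yes (the graph is connected and all 9 vertices have even degree)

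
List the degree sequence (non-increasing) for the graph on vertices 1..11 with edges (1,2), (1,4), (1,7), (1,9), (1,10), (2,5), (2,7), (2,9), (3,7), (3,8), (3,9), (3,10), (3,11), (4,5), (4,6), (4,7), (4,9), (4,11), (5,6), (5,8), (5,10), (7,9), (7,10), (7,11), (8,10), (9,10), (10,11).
[7, 7, 6, 6, 5, 5, 5, 4, 4, 3, 2] (degrees: deg(1)=5, deg(2)=4, deg(3)=5, deg(4)=6, deg(5)=5, deg(6)=2, deg(7)=7, deg(8)=3, deg(9)=6, deg(10)=7, deg(11)=4)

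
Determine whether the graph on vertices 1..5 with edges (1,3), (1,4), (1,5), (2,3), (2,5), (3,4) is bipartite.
No (odd cycle of length 3: 4 -> 1 -> 3 -> 4)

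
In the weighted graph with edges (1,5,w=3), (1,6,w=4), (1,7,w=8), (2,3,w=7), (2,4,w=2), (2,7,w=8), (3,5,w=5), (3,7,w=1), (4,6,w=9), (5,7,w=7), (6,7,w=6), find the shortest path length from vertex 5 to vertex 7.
6 (path: 5 -> 3 -> 7; weights 5 + 1 = 6)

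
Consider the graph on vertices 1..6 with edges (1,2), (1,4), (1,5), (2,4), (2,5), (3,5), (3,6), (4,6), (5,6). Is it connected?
Yes (BFS from 1 visits [1, 2, 4, 5, 6, 3] — all 6 vertices reached)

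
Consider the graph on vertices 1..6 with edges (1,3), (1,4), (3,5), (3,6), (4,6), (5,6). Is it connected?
No, it has 2 components: {1, 3, 4, 5, 6}, {2}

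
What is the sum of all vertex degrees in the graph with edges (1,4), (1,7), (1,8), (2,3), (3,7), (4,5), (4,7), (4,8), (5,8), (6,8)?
20 (handshake: sum of degrees = 2|E| = 2 x 10 = 20)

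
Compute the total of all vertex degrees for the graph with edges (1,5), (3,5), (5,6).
6 (handshake: sum of degrees = 2|E| = 2 x 3 = 6)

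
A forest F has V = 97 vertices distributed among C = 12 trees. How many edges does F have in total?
85 (Each of the 12 component trees on V_i vertices has V_i - 1 edges; summing gives V - C = 97 - 12 = 85)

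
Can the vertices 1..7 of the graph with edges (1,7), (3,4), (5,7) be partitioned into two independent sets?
Yes. Partition: {1, 2, 3, 5, 6}, {4, 7}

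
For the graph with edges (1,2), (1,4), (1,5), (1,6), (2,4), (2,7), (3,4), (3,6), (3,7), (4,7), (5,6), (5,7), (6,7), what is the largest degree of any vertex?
5 (attained at vertex 7)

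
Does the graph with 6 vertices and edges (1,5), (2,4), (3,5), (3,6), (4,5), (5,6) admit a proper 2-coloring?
No (odd cycle of length 3: 6 -> 5 -> 3 -> 6)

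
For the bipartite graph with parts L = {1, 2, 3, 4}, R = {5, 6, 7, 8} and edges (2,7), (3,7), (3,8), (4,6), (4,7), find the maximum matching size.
3 (matching: (2,7), (3,8), (4,6); upper bound min(|L|,|R|) = min(4,4) = 4)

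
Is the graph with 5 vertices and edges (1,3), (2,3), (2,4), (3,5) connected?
Yes (BFS from 1 visits [1, 3, 2, 5, 4] — all 5 vertices reached)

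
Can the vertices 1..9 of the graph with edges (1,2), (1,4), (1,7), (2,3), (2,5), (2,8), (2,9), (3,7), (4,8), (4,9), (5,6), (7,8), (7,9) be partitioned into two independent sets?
Yes. Partition: {1, 3, 5, 8, 9}, {2, 4, 6, 7}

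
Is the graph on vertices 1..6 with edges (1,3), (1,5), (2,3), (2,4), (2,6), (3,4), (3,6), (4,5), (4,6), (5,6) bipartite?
No (odd cycle of length 3: 6 -> 5 -> 4 -> 6)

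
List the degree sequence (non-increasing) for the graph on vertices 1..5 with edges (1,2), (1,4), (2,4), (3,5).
[2, 2, 2, 1, 1] (degrees: deg(1)=2, deg(2)=2, deg(3)=1, deg(4)=2, deg(5)=1)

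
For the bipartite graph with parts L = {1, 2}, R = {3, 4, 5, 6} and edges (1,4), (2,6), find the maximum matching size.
2 (matching: (1,4), (2,6); upper bound min(|L|,|R|) = min(2,4) = 2)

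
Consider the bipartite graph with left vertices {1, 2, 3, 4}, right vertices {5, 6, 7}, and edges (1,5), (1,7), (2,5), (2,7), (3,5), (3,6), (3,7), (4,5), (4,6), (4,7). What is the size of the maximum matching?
3 (matching: (1,7), (2,5), (3,6); upper bound min(|L|,|R|) = min(4,3) = 3)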